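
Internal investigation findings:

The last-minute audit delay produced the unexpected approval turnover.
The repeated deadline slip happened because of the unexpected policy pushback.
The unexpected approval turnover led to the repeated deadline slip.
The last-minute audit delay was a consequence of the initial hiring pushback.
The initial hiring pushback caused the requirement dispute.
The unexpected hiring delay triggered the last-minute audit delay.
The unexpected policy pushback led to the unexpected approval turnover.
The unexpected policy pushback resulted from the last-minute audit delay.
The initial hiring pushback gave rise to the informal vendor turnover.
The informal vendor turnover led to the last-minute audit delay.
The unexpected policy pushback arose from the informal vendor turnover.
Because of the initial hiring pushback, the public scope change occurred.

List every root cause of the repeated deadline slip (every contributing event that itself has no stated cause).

the initial hiring pushback, the unexpected hiring delay

Tracing upstream from the repeated deadline slip: the repeated deadline slip ← the unexpected policy pushback ← the informal vendor turnover ← the initial hiring pushback.
A separate upstream branch: the repeated deadline slip ← the unexpected policy pushback ← the last-minute audit delay ← the unexpected hiring delay.
Each of those chain origins has no stated cause.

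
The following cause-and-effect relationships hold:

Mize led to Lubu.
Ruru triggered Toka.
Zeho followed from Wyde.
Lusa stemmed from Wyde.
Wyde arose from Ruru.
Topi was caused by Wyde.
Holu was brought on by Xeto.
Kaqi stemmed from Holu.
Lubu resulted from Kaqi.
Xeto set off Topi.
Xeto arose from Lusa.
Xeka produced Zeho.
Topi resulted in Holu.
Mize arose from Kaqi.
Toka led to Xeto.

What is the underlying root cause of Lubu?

Ruru

Tracing upstream from Lubu: Lubu ← Kaqi ← Holu ← Xeto ← Toka ← Ruru.
Ruru has no stated cause, so it is the root.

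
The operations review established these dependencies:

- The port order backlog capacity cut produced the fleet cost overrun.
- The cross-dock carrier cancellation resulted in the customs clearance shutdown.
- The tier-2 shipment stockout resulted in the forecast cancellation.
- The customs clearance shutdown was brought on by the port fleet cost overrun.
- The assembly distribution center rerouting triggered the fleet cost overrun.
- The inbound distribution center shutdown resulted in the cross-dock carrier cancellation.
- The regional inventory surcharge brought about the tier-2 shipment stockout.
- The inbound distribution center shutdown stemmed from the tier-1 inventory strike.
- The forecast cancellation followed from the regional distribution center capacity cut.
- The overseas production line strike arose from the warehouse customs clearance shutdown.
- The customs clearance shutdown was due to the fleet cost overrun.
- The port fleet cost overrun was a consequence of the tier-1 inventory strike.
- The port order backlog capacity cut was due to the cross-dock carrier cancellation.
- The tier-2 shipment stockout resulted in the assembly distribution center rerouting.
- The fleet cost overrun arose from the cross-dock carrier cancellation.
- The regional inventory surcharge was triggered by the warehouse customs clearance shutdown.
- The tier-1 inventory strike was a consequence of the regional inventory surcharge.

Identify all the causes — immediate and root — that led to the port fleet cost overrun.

the regional inventory surcharge, the tier-1 inventory strike, the warehouse customs clearance shutdown

Immediate cause of the port fleet cost overrun: the tier-1 inventory strike.
Further upstream: the warehouse customs clearance shutdown, the regional inventory surcharge.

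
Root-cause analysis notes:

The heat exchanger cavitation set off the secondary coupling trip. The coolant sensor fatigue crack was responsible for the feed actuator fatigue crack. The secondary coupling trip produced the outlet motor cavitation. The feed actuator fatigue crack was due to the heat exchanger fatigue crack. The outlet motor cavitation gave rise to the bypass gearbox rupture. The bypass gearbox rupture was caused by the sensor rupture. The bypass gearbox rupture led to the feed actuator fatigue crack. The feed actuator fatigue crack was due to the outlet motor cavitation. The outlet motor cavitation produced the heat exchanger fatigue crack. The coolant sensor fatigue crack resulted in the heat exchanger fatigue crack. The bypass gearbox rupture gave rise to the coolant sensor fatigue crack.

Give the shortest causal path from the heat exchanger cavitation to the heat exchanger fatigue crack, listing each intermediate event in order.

the heat exchanger cavitation → the secondary coupling trip → the outlet motor cavitation → the heat exchanger fatigue crack

the heat exchanger cavitation → the secondary coupling trip
the secondary coupling trip → the outlet motor cavitation
the outlet motor cavitation → the heat exchanger fatigue crack
Length: 3 steps.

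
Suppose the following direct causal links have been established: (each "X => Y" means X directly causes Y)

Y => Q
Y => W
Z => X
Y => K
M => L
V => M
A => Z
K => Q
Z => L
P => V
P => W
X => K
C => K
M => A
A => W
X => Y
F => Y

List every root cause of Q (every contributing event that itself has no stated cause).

C, F, P

Tracing upstream from Q: Q ← Y ← X ← Z ← A ← M ← V ← P.
A separate upstream branch: Q ← Y ← F.
A separate upstream branch: Q ← K ← C.
Each of those chain origins has no stated cause.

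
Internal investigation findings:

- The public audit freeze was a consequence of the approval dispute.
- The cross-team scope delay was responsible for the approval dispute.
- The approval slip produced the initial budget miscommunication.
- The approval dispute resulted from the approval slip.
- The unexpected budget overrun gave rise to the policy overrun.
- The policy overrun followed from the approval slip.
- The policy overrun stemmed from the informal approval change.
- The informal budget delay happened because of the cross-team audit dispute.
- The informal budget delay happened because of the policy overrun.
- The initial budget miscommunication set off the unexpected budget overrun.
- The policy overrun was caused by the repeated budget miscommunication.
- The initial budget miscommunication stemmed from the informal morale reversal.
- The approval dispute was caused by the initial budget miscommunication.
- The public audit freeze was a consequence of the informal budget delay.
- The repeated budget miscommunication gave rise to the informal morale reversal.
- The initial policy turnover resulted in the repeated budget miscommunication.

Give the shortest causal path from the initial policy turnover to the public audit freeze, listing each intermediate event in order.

the initial policy turnover → the repeated budget miscommunication → the policy overrun → the informal budget delay → the public audit freeze

the initial policy turnover → the repeated budget miscommunication
the repeated budget miscommunication → the policy overrun
the policy overrun → the informal budget delay
the informal budget delay → the public audit freeze
Length: 4 steps.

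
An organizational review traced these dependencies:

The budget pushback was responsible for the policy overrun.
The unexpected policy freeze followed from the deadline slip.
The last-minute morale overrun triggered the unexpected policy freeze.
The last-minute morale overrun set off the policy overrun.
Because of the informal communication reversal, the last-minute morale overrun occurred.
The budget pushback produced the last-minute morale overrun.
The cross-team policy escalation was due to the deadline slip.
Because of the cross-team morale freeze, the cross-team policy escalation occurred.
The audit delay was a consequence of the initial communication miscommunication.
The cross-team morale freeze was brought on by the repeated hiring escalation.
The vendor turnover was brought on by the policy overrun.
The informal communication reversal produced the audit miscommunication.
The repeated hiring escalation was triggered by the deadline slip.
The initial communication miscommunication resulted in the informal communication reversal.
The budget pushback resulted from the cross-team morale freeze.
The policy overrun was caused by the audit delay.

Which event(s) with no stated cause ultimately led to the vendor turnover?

the deadline slip, the initial communication miscommunication

Tracing upstream from the vendor turnover: the vendor turnover ← the policy overrun ← the budget pushback ← the cross-team morale freeze ← the repeated hiring escalation ← the deadline slip.
A separate upstream branch: the vendor turnover ← the policy overrun ← the audit delay ← the initial communication miscommunication.
Each of those chain origins has no stated cause.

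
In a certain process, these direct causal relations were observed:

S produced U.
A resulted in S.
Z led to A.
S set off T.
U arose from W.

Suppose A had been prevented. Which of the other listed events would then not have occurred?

S, T

Downstream of A: S, T, U.
Of those, still caused via another path: U.
The remainder have no surviving cause.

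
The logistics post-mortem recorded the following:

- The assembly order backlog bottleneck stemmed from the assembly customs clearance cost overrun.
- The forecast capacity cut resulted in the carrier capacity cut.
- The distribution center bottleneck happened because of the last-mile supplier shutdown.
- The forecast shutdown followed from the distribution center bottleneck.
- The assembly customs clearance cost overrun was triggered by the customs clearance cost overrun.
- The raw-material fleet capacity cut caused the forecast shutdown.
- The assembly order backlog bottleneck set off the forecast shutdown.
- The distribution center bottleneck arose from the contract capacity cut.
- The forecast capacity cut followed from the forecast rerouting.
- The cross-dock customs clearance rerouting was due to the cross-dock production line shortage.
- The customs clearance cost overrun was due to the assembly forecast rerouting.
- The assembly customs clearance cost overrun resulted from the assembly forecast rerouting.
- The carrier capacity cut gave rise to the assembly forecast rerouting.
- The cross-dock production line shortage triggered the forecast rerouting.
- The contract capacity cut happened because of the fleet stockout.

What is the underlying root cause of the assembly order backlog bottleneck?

the cross-dock production line shortage

Tracing upstream from the assembly order backlog bottleneck: the assembly order backlog bottleneck ← the assembly customs clearance cost overrun ← the assembly forecast rerouting ← the carrier capacity cut ← the forecast capacity cut ← the forecast rerouting ← the cross-dock production line shortage.
The cross-dock production line shortage has no stated cause, so it is the root.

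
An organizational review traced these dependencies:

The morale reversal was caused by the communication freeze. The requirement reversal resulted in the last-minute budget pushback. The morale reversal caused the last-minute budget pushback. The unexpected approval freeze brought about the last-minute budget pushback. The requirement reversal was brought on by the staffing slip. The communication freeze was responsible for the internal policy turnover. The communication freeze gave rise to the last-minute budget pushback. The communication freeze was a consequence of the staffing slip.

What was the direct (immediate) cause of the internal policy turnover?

the communication freeze

Upstream contributors include the staffing slip, but only the communication freeze feeds directly into the internal policy turnover.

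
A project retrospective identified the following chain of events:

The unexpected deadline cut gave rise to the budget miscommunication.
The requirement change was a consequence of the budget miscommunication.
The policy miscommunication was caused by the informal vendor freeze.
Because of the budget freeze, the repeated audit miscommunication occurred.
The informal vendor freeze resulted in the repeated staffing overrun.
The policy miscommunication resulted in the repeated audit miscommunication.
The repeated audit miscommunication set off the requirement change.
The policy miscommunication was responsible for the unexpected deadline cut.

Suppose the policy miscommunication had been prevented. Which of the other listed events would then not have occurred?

the budget miscommunication, the unexpected deadline cut

Downstream of the policy miscommunication: the unexpected deadline cut, the budget miscommunication, the repeated audit miscommunication, the requirement change.
Of those, still caused via another path: the repeated audit miscommunication, the requirement change.
The remainder have no surviving cause.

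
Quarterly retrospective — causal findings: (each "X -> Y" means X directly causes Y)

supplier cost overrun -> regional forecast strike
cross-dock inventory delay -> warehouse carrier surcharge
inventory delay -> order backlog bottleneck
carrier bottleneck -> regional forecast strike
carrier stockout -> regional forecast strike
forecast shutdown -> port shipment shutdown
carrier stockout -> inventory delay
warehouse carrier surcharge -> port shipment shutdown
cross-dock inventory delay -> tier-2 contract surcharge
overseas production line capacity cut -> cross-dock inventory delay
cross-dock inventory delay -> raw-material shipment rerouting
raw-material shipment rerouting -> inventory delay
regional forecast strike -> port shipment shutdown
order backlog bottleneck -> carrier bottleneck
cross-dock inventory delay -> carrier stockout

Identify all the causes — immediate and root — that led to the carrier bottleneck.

Immediate cause of the carrier bottleneck: the order backlog bottleneck.
Further upstream: the overseas production line capacity cut, the cross-dock inventory delay, the raw-material shipment rerouting, the carrier stockout, the inventory delay.

the carrier stockout, the cross-dock inventory delay, the inventory delay, the order backlog bottleneck, the overseas production line capacity cut, the raw-material shipment rerouting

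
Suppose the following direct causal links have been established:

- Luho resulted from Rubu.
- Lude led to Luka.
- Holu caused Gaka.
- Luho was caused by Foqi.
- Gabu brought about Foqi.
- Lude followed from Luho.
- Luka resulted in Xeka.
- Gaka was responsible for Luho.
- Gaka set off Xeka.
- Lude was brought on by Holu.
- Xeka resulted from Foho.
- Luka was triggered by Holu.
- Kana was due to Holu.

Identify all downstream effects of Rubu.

Lude, Luho, Luka, Xeka

Direct effects: Luho.
2 steps out: Lude.
3 steps out: Luka.
4 steps out: Xeka.
Not reachable from it: Holu, Kana, Foho, Gabu, Foqi, Gaka.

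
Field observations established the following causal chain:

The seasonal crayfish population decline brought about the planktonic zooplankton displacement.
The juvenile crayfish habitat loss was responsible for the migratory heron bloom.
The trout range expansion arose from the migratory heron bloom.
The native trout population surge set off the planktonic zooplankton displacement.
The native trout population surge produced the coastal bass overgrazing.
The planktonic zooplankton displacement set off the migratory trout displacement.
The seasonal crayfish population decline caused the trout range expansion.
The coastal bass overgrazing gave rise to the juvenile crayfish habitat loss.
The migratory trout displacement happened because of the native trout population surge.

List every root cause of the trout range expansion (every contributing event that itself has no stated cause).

the native trout population surge, the seasonal crayfish population decline

Tracing upstream from the trout range expansion: the trout range expansion ← the seasonal crayfish population decline.
A separate upstream branch: the trout range expansion ← the migratory heron bloom ← the juvenile crayfish habitat loss ← the coastal bass overgrazing ← the native trout population surge.
Each of those chain origins has no stated cause.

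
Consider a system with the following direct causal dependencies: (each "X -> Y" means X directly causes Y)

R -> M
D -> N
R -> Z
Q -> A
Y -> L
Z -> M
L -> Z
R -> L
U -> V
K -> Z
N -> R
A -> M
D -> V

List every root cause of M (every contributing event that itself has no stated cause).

Tracing upstream from M: M ← A ← Q.
A separate upstream branch: M ← R ← N ← D.
A separate upstream branch: M ← Z ← L ← Y.
A separate upstream branch: M ← Z ← K.
Each of those chain origins has no stated cause.

D, K, Q, Y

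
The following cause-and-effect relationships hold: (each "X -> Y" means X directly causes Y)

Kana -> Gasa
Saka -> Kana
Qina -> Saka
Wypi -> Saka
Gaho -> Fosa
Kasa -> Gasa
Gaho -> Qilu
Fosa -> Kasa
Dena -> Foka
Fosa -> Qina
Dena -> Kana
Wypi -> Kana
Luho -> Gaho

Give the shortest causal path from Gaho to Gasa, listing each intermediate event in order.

Gaho → Fosa
Fosa → Kasa
Kasa → Gasa
Length: 3 steps.

Gaho → Fosa → Kasa → Gasa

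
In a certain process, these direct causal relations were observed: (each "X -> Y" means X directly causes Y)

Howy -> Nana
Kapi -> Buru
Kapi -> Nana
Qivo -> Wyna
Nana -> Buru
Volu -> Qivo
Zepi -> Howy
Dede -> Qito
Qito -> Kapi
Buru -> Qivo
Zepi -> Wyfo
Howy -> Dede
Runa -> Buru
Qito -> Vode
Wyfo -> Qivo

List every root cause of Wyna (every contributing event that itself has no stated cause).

Runa, Volu, Zepi

Tracing upstream from Wyna: Wyna ← Qivo ← Wyfo ← Zepi.
A separate upstream branch: Wyna ← Qivo ← Volu.
A separate upstream branch: Wyna ← Qivo ← Buru ← Runa.
Each of those chain origins has no stated cause.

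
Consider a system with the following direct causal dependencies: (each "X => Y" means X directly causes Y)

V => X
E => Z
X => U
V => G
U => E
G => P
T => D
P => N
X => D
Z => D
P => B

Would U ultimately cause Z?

Yes

There is a causal chain: U → E → Z.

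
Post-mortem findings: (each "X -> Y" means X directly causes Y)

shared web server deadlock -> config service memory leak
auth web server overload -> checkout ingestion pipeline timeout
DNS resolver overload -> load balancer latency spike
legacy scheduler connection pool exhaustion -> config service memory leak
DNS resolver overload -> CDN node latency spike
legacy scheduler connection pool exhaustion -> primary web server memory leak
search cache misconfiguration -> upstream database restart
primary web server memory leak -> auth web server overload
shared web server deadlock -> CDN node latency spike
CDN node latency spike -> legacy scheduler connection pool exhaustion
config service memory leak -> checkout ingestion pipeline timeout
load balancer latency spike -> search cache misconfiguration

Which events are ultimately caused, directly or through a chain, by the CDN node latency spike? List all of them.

Direct effects: the legacy scheduler connection pool exhaustion.
2 steps out: the config service memory leak, the primary web server memory leak.
3 steps out: the auth web server overload, the checkout ingestion pipeline timeout.
Not reachable from it: the DNS resolver overload, the load balancer latency spike, the shared web server deadlock, the search cache misconfiguration, the upstream database restart.

the auth web server overload, the checkout ingestion pipeline timeout, the config service memory leak, the legacy scheduler connection pool exhaustion, the primary web server memory leak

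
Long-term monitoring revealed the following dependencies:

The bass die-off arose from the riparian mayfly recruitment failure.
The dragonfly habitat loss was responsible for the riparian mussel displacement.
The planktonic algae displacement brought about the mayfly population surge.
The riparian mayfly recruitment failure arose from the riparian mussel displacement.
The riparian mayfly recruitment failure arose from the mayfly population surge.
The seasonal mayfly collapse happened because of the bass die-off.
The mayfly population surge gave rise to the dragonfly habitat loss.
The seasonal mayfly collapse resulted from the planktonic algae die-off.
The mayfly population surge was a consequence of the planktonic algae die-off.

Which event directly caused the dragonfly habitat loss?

Upstream contributors include the planktonic algae die-off, the planktonic algae displacement, but only the mayfly population surge feeds directly into the dragonfly habitat loss.

the mayfly population surge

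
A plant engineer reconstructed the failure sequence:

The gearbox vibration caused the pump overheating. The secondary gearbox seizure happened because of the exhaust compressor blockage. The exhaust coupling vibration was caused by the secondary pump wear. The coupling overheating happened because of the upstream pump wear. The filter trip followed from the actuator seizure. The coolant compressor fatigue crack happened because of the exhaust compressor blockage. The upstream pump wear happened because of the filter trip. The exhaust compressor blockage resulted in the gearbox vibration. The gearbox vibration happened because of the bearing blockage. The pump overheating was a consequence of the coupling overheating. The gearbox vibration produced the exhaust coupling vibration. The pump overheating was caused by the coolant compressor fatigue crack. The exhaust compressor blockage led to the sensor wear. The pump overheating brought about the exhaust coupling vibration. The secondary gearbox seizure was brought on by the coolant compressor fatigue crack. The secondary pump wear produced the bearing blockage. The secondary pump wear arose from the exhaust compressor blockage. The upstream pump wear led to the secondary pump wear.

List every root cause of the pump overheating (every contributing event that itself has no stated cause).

Tracing upstream from the pump overheating: the pump overheating ← the coolant compressor fatigue crack ← the exhaust compressor blockage.
A separate upstream branch: the pump overheating ← the coupling overheating ← the upstream pump wear ← the filter trip ← the actuator seizure.
Each of those chain origins has no stated cause.

the actuator seizure, the exhaust compressor blockage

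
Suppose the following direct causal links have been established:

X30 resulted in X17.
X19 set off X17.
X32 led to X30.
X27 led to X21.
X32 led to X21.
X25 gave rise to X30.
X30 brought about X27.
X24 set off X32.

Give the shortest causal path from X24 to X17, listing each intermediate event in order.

X24 → X32
X32 → X30
X30 → X17
Length: 3 steps.

X24 → X32 → X30 → X17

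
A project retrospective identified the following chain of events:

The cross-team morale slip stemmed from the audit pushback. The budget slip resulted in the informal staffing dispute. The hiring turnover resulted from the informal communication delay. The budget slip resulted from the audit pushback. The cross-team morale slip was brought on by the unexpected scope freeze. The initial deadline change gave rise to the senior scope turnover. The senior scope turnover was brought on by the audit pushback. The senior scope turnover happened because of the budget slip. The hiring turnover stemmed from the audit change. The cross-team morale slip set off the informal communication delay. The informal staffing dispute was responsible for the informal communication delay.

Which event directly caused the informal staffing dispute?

the budget slip

Upstream contributors include the audit pushback, but only the budget slip feeds directly into the informal staffing dispute.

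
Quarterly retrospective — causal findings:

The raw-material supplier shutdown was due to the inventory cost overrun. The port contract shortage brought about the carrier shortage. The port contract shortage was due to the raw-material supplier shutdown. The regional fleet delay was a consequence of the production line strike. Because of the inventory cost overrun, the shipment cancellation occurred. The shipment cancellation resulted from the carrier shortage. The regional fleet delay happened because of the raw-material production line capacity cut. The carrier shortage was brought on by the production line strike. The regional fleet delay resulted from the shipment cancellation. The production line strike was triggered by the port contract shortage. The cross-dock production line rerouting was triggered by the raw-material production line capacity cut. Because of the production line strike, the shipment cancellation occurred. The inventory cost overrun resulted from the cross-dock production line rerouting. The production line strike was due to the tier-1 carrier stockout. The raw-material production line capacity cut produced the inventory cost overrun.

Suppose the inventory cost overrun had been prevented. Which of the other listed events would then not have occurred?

Downstream of the inventory cost overrun: the raw-material supplier shutdown, the port contract shortage, the production line strike, the carrier shortage, the shipment cancellation, the regional fleet delay.
Of those, still caused via another path: the production line strike, the carrier shortage, the shipment cancellation, the regional fleet delay.
The remainder have no surviving cause.

the port contract shortage, the raw-material supplier shutdown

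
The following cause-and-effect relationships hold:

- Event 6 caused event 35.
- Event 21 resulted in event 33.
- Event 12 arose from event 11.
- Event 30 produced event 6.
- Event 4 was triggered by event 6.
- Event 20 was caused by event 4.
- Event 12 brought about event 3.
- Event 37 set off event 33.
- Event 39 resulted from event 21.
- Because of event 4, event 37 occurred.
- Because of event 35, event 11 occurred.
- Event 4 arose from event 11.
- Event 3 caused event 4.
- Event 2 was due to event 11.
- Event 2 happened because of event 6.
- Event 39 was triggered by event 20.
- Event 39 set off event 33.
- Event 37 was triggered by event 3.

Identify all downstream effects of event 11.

event 12, event 2, event 20, event 3, event 33, event 37, event 39, event 4

Direct effects: event 2, event 12, event 4.
2 steps out: event 3, event 20, event 37.
3 steps out: event 39, event 33.
Not reachable from it: event 30, event 6, event 35, event 21.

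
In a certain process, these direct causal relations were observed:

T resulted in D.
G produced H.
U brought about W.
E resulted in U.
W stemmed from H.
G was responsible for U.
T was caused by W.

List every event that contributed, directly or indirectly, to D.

E, G, H, T, U, W

Immediate cause of D: T.
Further upstream: G, U, H, W, E.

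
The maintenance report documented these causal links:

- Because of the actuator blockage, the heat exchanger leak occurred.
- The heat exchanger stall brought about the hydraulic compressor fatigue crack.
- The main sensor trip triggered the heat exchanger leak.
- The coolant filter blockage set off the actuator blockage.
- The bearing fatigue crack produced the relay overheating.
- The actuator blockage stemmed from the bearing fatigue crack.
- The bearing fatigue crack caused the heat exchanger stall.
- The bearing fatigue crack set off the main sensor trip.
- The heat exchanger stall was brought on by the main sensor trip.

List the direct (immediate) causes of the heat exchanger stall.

the bearing fatigue crack, the main sensor trip → the heat exchanger stall with nothing further upstream stated.

the bearing fatigue crack, the main sensor trip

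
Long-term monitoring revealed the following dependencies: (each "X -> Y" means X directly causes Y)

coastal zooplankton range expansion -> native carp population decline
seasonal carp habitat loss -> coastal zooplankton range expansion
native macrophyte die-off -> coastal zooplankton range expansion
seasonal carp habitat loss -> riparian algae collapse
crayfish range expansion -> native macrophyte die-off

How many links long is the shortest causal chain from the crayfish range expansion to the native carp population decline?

3

Shortest chain: the crayfish range expansion → the native macrophyte die-off → the coastal zooplankton range expansion → the native carp population decline.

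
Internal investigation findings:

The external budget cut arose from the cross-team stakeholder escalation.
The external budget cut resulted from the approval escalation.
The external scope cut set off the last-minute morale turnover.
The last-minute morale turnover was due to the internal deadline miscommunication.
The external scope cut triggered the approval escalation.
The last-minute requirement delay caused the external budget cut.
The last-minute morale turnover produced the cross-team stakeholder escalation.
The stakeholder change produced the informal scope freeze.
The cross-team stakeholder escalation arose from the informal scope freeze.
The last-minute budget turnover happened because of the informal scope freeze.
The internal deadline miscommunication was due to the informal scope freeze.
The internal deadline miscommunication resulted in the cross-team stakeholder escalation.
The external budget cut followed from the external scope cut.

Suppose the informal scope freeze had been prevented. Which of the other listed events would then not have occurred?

the internal deadline miscommunication, the last-minute budget turnover

Downstream of the informal scope freeze: the internal deadline miscommunication, the last-minute morale turnover, the last-minute budget turnover, the cross-team stakeholder escalation, the external budget cut.
Of those, still caused via another path: the last-minute morale turnover, the cross-team stakeholder escalation, the external budget cut.
The remainder have no surviving cause.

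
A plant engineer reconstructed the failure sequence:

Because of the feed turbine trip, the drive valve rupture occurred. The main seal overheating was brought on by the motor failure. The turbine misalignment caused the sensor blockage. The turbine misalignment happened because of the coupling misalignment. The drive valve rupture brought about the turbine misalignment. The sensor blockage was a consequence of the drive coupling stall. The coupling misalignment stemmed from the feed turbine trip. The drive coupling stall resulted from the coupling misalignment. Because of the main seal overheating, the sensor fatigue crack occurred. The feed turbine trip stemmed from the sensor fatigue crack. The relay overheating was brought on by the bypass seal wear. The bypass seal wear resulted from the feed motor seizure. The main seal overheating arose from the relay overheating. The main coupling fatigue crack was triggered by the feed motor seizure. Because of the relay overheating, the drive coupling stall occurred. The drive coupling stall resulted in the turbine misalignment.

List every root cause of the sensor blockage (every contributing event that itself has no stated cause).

Tracing upstream from the sensor blockage: the sensor blockage ← the drive coupling stall ← the relay overheating ← the bypass seal wear ← the feed motor seizure.
A separate upstream branch: the sensor blockage ← the drive coupling stall ← the coupling misalignment ← the feed turbine trip ← the sensor fatigue crack ← the main seal overheating ← the motor failure.
Each of those chain origins has no stated cause.

the feed motor seizure, the motor failure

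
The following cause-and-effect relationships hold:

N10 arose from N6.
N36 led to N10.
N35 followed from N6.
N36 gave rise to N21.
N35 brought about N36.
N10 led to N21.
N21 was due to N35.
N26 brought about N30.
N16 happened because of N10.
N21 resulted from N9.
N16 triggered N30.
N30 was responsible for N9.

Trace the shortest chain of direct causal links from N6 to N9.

N6 → N10
N10 → N16
N16 → N30
N30 → N9
Length: 4 steps.

N6 → N10 → N16 → N30 → N9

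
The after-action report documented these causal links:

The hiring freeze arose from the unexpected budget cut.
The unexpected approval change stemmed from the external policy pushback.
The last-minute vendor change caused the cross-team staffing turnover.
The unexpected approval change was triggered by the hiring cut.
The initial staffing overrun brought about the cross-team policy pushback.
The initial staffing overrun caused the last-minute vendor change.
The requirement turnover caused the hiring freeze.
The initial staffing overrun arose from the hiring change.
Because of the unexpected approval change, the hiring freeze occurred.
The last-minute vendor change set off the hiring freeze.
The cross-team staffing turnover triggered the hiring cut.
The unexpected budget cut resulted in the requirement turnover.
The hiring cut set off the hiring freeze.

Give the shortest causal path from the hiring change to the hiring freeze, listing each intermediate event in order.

the hiring change → the initial staffing overrun → the last-minute vendor change → the hiring freeze

the hiring change → the initial staffing overrun
the initial staffing overrun → the last-minute vendor change
the last-minute vendor change → the hiring freeze
Length: 3 steps.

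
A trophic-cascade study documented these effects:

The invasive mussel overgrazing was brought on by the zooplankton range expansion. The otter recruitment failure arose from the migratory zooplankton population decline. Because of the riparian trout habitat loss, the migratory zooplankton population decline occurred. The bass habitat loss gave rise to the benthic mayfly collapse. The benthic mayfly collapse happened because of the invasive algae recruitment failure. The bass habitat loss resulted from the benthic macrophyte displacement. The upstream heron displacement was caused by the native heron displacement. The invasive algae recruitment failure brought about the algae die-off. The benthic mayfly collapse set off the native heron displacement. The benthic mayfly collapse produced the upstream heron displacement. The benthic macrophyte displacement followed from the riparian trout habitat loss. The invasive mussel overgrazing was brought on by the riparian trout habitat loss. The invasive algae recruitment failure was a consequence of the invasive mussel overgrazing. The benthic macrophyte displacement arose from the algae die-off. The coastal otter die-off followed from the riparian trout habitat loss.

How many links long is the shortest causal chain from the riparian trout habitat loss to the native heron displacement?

Shortest chain: the riparian trout habitat loss → the invasive mussel overgrazing → the invasive algae recruitment failure → the benthic mayfly collapse → the native heron displacement.

4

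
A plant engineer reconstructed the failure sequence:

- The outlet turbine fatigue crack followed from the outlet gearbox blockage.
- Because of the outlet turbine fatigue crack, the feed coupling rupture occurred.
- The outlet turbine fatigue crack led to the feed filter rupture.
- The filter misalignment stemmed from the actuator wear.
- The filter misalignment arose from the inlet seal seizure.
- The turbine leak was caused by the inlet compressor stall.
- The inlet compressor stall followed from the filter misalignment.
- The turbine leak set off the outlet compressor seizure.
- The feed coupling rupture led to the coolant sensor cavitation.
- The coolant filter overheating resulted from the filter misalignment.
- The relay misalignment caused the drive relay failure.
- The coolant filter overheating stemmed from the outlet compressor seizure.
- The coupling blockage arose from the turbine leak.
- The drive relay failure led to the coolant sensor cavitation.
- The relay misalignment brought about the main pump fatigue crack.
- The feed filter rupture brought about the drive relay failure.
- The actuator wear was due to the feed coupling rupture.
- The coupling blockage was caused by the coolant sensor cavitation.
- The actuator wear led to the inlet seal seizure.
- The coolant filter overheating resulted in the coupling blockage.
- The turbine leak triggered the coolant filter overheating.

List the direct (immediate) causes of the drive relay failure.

Upstream contributors include the outlet gearbox blockage, the outlet turbine fatigue crack, but only the feed filter rupture, the relay misalignment feed directly into the drive relay failure.

the feed filter rupture, the relay misalignment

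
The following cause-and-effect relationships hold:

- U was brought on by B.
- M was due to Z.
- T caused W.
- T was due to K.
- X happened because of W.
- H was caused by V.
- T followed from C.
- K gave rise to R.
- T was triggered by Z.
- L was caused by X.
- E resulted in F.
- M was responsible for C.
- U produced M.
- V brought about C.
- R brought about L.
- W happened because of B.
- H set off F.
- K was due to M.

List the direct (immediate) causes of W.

Upstream contributors include Z, U, M, V, K, C, but only B, T feed directly into W.

B, T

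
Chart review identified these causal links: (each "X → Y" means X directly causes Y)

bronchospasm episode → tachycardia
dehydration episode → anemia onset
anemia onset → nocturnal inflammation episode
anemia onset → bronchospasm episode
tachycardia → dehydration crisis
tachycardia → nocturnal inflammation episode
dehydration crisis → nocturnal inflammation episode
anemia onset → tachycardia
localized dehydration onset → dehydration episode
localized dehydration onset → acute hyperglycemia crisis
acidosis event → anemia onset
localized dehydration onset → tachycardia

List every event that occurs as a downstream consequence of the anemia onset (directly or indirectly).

the bronchospasm episode, the dehydration crisis, the nocturnal inflammation episode, the tachycardia

Direct effects: the bronchospasm episode, the tachycardia, the nocturnal inflammation episode.
2 steps out: the dehydration crisis.
Not reachable from it: the localized dehydration onset, the dehydration episode, the acute hyperglycemia crisis, the acidosis event.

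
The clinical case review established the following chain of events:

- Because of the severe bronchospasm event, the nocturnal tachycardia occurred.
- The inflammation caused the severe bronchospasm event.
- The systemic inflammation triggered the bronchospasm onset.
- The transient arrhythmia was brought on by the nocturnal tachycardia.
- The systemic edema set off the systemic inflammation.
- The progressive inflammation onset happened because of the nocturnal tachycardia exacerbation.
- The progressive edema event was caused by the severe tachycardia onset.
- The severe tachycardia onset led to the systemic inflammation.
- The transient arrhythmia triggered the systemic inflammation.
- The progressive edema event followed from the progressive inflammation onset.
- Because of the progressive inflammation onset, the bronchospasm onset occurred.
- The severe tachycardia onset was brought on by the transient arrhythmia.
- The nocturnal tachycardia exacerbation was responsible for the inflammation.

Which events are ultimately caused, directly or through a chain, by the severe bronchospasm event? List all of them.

the bronchospasm onset, the nocturnal tachycardia, the progressive edema event, the severe tachycardia onset, the systemic inflammation, the transient arrhythmia

Direct effects: the nocturnal tachycardia.
2 steps out: the transient arrhythmia.
3 steps out: the severe tachycardia onset, the systemic inflammation.
4 steps out: the bronchospasm onset, the progressive edema event.
Not reachable from it: the nocturnal tachycardia exacerbation, the inflammation, the progressive inflammation onset, the systemic edema.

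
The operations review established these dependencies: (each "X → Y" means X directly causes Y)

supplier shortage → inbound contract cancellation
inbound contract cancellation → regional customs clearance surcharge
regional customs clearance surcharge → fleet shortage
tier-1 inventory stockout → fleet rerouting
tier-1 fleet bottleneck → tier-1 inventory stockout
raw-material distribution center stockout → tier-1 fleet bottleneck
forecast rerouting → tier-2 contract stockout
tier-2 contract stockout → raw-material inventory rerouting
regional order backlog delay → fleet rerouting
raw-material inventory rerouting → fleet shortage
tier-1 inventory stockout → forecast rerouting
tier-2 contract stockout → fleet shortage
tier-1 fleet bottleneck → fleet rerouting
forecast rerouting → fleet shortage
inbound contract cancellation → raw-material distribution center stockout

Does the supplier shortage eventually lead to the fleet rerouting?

Yes

There is a causal chain: the supplier shortage → the inbound contract cancellation → the raw-material distribution center stockout → the tier-1 fleet bottleneck → the fleet rerouting.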